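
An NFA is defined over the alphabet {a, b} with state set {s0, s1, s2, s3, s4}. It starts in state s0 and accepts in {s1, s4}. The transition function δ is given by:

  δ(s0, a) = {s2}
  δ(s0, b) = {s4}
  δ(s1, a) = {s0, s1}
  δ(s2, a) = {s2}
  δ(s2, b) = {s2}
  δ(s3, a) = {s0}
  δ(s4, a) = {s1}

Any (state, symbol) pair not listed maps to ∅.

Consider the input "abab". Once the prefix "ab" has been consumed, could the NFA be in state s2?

Start in {s0}.
Read 'a': s0→{s2}; now {s2}.
Read 'b': s2→{s2}; now {s2}.
State s2 is in {s2}.

Yes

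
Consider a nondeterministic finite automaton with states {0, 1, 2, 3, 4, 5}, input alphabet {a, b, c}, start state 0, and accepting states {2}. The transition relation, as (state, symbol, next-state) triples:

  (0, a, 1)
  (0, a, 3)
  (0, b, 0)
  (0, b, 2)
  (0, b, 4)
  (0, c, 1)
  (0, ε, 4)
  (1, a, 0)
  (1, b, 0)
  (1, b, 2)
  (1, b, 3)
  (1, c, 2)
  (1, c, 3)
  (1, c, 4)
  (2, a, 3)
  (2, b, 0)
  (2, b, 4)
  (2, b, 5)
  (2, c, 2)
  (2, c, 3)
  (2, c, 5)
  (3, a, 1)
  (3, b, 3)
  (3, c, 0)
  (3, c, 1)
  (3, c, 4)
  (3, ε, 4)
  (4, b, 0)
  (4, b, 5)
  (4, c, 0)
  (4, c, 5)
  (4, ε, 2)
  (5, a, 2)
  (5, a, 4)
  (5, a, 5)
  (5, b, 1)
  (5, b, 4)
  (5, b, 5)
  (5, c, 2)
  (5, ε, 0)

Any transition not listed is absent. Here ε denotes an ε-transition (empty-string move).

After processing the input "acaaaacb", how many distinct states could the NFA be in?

Start: ε-closure({0}) = {0, 2, 4}.
Read 'a': 0→{1, 3}, 2→{3}, 4→∅; union {1, 3}; ε-closure = {1, 2, 3, 4}.
Read 'c': 1→{2, 3, 4}, 2→{2, 3, 5}, 3→{0, 1, 4}, 4→{0, 5}; now {0, 1, 2, 3, 4, 5}.
Read 'a': 0→{1, 3}, 1→{0}, 2→{3}, 3→{1}, 4→∅, 5→{2, 4, 5}; now {0, 1, 2, 3, 4, 5}.
Read 'a': 0→{1, 3}, 1→{0}, 2→{3}, 3→{1}, 4→∅, 5→{2, 4, 5}; now {0, 1, 2, 3, 4, 5}.
Read 'a': 0→{1, 3}, 1→{0}, 2→{3}, 3→{1}, 4→∅, 5→{2, 4, 5}; now {0, 1, 2, 3, 4, 5}.
Read 'a': 0→{1, 3}, 1→{0}, 2→{3}, 3→{1}, 4→∅, 5→{2, 4, 5}; now {0, 1, 2, 3, 4, 5}.
Read 'c': 0→{1}, 1→{2, 3, 4}, 2→{2, 3, 5}, 3→{0, 1, 4}, 4→{0, 5}, 5→{2}; now {0, 1, 2, 3, 4, 5}.
Read 'b': 0→{0, 2, 4}, 1→{0, 2, 3}, 2→{0, 4, 5}, 3→{3}, 4→{0, 5}, 5→{1, 4, 5}; now {0, 1, 2, 3, 4, 5}.
That set has 6 states.

6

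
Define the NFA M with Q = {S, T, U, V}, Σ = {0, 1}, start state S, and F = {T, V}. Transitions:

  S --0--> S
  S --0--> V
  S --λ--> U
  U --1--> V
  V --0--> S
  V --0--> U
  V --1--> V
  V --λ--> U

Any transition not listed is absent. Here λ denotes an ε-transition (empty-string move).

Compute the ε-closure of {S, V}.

Begin with {S, V}.
ε-move V → U; add U.

{S, U, V}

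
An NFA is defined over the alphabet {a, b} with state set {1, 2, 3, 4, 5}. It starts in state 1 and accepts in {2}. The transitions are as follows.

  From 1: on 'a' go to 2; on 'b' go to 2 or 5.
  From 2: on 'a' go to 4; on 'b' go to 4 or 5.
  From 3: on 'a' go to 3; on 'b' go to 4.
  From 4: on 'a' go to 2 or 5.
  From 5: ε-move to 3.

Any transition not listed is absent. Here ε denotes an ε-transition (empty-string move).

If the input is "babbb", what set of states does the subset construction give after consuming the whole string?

∅

Start in {1}.
Read 'b': {1} → {2, 3, 5}.
Read 'a': {2, 3, 5} → {3, 4}.
Read 'b': {3, 4} → {4}.
Read 'b': {4} → ∅.
The set is empty and remains empty for the remaining 1 symbol.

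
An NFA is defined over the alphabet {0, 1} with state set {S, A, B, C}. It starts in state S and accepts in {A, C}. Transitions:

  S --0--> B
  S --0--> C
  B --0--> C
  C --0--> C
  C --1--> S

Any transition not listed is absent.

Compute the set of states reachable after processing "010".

{B, C}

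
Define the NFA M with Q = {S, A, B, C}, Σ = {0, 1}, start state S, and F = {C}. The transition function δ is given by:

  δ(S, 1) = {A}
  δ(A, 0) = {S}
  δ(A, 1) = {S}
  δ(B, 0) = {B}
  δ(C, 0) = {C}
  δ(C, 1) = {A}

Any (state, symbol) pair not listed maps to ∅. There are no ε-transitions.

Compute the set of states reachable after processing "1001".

∅

Start in {S}.
Read '1': S→{A}; now {A}.
Read '0': A→{S}; now {S}.
Read '0': S→∅; now ∅.
The set is empty and remains empty for the remaining 1 symbol.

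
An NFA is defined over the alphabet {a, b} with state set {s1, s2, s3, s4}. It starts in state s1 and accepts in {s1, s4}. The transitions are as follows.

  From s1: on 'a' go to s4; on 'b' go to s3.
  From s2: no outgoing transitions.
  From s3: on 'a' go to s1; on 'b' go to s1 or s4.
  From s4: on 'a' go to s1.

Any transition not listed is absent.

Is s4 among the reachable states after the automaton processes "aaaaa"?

Yes

Start in {s1}.
Read 'a': s1→{s4}; now {s4}.
Read 'a': s4→{s1}; now {s1}.
Read 'a': s1→{s4}; now {s4}.
Read 'a': s4→{s1}; now {s1}.
Read 'a': s1→{s4}; now {s4}.
State s4 is in {s4}.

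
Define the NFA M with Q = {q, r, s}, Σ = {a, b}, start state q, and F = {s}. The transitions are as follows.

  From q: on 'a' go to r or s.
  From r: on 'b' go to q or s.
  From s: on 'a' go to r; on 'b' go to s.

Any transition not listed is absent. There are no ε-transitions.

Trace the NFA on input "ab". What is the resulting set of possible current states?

{q, s}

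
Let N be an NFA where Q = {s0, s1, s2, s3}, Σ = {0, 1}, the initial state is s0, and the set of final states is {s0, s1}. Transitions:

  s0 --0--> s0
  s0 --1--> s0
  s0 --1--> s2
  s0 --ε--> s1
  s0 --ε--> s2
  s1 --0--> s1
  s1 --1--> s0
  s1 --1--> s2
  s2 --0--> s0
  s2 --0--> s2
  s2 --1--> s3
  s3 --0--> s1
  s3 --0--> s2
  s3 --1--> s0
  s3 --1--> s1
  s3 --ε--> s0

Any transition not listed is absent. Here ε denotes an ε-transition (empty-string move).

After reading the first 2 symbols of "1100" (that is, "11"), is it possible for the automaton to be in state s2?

Yes

Start: ε-closure({s0}) = {s0, s1, s2}.
Read '1': {s0, s1, s2} → {s0, s1, s2, s3}.
Read '1': {s0, s1, s2, s3} → {s0, s1, s2, s3}.
State s2 is in {s0, s1, s2, s3}.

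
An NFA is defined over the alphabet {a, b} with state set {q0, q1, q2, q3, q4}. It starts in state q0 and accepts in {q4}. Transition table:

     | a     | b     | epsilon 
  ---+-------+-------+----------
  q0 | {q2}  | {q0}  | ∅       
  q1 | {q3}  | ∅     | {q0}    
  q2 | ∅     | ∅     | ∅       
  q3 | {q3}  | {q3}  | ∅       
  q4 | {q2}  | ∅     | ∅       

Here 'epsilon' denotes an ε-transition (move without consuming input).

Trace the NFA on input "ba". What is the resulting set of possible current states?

Start in {q0}.
Read 'b': {q0} → {q0}.
Read 'a': {q0} → {q2}.

{q2}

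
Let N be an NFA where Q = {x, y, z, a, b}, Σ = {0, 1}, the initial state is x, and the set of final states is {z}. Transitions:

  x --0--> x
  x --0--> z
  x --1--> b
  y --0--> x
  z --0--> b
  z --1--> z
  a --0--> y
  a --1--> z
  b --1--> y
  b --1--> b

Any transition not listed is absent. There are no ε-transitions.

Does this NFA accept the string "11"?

Start in {x}.
Read '1': {x} → {b}.
Read '1': {b} → {y, b}.
The final set {y, b} contains no accepting state.

No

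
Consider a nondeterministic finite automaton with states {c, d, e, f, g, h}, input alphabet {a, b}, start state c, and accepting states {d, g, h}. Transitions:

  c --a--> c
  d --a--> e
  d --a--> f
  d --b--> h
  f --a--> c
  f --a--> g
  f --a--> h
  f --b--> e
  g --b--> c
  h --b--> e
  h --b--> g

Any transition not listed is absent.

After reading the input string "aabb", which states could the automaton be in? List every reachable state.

∅

Start in {c}.
Read 'a': c→{c}; now {c}.
Read 'a': c→{c}; now {c}.
Read 'b': c→∅; now ∅.
The set is empty and remains empty for the remaining 1 symbol.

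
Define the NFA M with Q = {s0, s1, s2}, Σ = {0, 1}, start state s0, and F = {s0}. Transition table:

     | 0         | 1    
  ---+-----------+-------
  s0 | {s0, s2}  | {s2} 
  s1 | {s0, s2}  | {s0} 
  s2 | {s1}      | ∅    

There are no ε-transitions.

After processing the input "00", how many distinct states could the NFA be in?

Start in {s0}.
Read '0': {s0} → {s0, s2}.
Read '0': {s0, s2} → {s0, s1, s2}.
That set has 3 states.

3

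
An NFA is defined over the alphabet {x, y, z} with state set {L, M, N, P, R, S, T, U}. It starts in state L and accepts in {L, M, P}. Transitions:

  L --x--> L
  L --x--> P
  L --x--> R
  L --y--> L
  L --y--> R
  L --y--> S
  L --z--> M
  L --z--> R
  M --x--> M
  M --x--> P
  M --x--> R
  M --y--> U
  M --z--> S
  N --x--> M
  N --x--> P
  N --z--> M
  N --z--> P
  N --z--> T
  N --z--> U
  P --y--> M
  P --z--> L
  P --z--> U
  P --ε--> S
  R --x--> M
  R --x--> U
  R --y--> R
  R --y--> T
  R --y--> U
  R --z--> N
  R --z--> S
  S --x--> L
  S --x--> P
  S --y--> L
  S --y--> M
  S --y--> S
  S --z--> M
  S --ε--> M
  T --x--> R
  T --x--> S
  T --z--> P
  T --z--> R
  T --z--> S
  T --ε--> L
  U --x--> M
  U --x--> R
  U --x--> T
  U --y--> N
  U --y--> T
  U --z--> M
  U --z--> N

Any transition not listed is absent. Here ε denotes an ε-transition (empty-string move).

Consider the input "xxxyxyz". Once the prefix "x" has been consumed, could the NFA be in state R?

Yes

Start in {L}.
Read 'x': L→{L, P, R}; union {L, P, R}; ε-closure = {L, M, P, R, S}.
State R is in {L, M, P, R, S}.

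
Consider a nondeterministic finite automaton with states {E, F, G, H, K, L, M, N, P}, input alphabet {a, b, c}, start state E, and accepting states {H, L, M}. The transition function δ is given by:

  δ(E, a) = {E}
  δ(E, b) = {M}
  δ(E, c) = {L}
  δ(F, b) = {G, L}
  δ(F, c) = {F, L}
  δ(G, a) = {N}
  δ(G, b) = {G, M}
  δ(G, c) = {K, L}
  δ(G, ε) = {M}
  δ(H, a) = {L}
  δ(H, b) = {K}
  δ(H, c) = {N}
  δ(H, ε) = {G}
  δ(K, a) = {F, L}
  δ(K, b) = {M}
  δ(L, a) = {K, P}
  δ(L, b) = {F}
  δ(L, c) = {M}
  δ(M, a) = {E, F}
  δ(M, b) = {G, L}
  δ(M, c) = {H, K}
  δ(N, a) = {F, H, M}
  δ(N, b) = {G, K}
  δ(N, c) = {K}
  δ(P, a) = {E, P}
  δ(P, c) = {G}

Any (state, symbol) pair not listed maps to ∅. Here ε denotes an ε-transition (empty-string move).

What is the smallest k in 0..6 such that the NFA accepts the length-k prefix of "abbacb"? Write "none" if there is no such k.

2

Start in {E}.
Read 'a': {E} → {E}.
Read 'b': {E} → {M}.
None of the earlier sets intersect F, but {M} does.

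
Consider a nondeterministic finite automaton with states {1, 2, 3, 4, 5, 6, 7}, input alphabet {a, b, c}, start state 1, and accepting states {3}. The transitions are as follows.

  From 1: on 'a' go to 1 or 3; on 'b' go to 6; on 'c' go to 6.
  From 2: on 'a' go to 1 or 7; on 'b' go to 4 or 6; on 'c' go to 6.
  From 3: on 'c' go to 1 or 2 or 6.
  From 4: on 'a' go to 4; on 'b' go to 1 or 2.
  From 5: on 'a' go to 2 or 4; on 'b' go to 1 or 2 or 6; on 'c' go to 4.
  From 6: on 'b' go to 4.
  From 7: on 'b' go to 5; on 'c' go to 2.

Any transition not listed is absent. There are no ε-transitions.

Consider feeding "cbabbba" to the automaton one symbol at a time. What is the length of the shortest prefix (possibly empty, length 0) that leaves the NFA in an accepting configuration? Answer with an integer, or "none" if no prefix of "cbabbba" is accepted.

Start in {1}.
Read 'c': {1} → {6}.
Read 'b': {6} → {4}.
Read 'a': {4} → {4}.
Read 'b': {4} → {1, 2}.
Read 'b': {1, 2} → {4, 6}.
Read 'b': {4, 6} → {1, 2, 4}.
Read 'a': {1, 2, 4} → {1, 3, 4, 7}.
None of the earlier sets intersect F, but {1, 3, 4, 7} does.

7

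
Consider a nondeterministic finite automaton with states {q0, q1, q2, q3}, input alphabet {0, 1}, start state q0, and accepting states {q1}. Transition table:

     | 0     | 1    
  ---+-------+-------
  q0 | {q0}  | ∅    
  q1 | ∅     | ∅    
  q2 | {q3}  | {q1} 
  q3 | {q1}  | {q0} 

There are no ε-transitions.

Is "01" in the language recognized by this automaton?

Start in {q0}.
Read '0': {q0} → {q0}.
Read '1': {q0} → ∅.
The final set ∅ contains no accepting state.

No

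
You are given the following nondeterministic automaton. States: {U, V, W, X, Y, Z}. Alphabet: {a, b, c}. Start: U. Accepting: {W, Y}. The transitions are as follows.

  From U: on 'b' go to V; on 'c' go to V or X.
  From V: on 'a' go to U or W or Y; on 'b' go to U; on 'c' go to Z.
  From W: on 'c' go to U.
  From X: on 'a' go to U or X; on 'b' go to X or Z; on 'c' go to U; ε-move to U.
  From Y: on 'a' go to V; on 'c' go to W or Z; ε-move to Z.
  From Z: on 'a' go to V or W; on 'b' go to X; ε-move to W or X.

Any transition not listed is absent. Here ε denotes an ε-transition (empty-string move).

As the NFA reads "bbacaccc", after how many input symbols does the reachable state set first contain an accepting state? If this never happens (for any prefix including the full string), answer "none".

Start in {U}.
Read 'b': U→{V}; now {V}.
Read 'b': V→{U}; now {U}.
Read 'a': U→∅; now ∅.
The set is empty and remains empty for the remaining 5 symbols.
No reachable set along the way intersects F.

none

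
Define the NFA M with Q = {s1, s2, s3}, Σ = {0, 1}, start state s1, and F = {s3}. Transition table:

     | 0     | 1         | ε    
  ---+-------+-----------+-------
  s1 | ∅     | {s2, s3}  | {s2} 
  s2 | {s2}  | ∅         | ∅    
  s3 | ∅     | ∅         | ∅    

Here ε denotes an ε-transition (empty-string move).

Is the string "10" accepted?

No

Start: ε-closure({s1}) = {s1, s2}.
Read '1': {s1, s2} → {s2, s3}.
Read '0': {s2, s3} → {s2}.
The final set {s2} contains no accepting state.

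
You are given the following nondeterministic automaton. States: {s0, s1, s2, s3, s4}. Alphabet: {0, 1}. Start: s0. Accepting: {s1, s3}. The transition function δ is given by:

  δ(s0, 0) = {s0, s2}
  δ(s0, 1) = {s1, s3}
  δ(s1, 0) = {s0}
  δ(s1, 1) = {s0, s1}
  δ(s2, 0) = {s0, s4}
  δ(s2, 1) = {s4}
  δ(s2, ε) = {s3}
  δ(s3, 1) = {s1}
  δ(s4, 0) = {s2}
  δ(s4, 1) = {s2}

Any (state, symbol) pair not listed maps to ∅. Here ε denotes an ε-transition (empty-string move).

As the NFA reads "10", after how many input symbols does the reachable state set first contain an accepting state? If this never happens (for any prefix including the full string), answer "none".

Start in {s0}.
Read '1': s0→{s1, s3}; now {s1, s3}.
None of the earlier sets intersect F, but {s1, s3} does.

1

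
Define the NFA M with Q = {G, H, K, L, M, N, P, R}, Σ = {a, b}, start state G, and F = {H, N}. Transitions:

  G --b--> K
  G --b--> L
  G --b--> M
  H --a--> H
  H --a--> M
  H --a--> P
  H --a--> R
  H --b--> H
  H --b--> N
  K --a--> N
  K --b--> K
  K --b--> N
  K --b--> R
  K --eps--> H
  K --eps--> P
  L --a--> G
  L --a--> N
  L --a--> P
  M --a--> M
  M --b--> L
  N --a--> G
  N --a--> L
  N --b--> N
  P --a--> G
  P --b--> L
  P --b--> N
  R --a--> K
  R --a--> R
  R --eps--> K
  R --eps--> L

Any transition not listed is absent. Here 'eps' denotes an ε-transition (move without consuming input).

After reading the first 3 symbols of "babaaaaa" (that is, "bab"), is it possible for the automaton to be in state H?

Yes

Start in {G}.
Read 'b': {G} → {H, K, L, M, P}.
Read 'a': {H, K, L, M, P} → {G, H, K, L, M, N, P, R}.
Read 'b': {G, H, K, L, M, N, P, R} → {H, K, L, M, N, P, R}.
State H is in {H, K, L, M, N, P, R}.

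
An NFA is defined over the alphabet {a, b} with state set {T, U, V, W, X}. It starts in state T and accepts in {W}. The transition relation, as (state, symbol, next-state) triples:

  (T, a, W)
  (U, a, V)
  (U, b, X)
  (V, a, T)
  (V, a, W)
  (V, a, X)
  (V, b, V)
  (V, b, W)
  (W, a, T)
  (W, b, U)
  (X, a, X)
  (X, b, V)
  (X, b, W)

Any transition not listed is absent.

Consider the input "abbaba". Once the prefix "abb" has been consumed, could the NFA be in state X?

Start in {T}.
Read 'a': T→{W}; now {W}.
Read 'b': W→{U}; now {U}.
Read 'b': U→{X}; now {X}.
State X is in {X}.

Yes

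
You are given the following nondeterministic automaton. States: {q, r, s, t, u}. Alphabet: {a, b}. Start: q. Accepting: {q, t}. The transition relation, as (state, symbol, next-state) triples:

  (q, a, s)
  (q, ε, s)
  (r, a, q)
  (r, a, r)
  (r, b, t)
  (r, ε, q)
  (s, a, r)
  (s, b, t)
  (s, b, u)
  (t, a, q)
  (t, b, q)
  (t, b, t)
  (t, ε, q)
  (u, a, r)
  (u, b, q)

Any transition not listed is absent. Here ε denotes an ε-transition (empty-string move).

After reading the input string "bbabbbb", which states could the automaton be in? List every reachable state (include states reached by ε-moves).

Start: ε-closure({q}) = {q, s}.
Read 'b': q→∅, s→{t, u}; union {t, u}; ε-closure = {q, s, t, u}.
Read 'b': q→∅, s→{t, u}, t→{q, t}, u→{q}; union {q, t, u}; ε-closure = {q, s, t, u}.
Read 'a': q→{s}, s→{r}, t→{q}, u→{r}; now {q, r, s}.
Read 'b': q→∅, r→{t}, s→{t, u}; union {t, u}; ε-closure = {q, s, t, u}.
Read 'b': q→∅, s→{t, u}, t→{q, t}, u→{q}; union {q, t, u}; ε-closure = {q, s, t, u}.
Read 'b': q→∅, s→{t, u}, t→{q, t}, u→{q}; union {q, t, u}; ε-closure = {q, s, t, u}.
Read 'b': q→∅, s→{t, u}, t→{q, t}, u→{q}; union {q, t, u}; ε-closure = {q, s, t, u}.

{q, s, t, u}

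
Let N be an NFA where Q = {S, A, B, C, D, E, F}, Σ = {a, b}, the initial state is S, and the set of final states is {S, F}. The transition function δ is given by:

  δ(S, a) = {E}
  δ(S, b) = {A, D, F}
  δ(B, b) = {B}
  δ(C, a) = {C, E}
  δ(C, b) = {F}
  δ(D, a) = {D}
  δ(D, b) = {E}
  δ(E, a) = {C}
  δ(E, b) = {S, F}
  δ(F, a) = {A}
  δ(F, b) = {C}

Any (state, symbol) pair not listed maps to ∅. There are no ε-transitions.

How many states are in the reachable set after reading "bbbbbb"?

3

Start in {S}.
Read 'b': {S} → {A, D, F}.
Read 'b': {A, D, F} → {C, E}.
Read 'b': {C, E} → {S, F}.
Read 'b': {S, F} → {A, C, D, F}.
Read 'b': {A, C, D, F} → {C, E, F}.
Read 'b': {C, E, F} → {S, C, F}.
That set has 3 states.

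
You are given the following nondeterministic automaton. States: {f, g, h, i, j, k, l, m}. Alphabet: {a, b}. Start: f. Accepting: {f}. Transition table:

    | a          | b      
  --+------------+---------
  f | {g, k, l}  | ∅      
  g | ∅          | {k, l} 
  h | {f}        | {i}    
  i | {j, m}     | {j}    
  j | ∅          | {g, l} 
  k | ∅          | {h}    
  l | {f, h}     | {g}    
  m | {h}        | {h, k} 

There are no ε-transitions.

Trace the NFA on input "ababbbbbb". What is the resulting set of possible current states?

{g, h, i, k, l}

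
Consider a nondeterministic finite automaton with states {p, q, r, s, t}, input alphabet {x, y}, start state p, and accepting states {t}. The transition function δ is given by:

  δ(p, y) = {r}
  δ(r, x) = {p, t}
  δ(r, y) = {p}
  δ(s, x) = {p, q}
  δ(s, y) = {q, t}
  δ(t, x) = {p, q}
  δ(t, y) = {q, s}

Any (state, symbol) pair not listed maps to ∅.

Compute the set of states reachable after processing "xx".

∅

Start in {p}.
Read 'x': p→∅; now ∅.
The set is empty and remains empty for the remaining 1 symbol.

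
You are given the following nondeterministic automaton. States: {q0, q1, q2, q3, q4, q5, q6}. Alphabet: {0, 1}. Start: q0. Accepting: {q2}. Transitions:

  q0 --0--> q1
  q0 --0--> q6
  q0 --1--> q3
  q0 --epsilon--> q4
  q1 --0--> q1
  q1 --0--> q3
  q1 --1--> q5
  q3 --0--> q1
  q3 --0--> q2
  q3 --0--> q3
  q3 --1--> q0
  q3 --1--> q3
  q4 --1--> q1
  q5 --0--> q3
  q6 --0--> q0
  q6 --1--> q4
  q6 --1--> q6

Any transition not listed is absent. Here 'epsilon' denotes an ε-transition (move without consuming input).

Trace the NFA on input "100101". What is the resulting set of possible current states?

{q0, q3, q4, q5, q6}

Start: ε-closure({q0}) = {q0, q4}.
Read '1': q0→{q3}, q4→{q1}; now {q1, q3}.
Read '0': q1→{q1, q3}, q3→{q1, q2, q3}; now {q1, q2, q3}.
Read '0': q1→{q1, q3}, q2→∅, q3→{q1, q2, q3}; now {q1, q2, q3}.
Read '1': q1→{q5}, q2→∅, q3→{q0, q3}; union {q0, q3, q5}; ε-closure = {q0, q3, q4, q5}.
Read '0': q0→{q1, q6}, q3→{q1, q2, q3}, q4→∅, q5→{q3}; now {q1, q2, q3, q6}.
Read '1': q1→{q5}, q2→∅, q3→{q0, q3}, q6→{q4, q6}; now {q0, q3, q4, q5, q6}.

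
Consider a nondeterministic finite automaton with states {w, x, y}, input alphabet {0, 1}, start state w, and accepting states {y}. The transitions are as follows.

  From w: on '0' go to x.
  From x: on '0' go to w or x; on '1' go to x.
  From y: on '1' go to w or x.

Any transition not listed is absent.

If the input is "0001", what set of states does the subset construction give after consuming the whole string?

{x}

Start in {w}.
Read '0': {w} → {x}.
Read '0': {x} → {w, x}.
Read '0': {w, x} → {w, x}.
Read '1': {w, x} → {x}.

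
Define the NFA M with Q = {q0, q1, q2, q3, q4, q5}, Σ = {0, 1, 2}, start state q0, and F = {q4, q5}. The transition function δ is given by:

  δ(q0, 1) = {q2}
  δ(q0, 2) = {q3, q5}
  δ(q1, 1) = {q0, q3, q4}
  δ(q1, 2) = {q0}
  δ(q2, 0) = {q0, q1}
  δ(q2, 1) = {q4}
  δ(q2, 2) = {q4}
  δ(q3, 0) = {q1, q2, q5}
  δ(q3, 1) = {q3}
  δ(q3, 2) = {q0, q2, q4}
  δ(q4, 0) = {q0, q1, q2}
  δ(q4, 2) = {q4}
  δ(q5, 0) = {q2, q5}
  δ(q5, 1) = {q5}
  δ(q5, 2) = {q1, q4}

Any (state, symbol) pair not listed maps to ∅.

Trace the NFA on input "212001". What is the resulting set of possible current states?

{q0, q2, q3, q4}

Start in {q0}.
Read '2': q0→{q3, q5}; now {q3, q5}.
Read '1': q3→{q3}, q5→{q5}; now {q3, q5}.
Read '2': q3→{q0, q2, q4}, q5→{q1, q4}; now {q0, q1, q2, q4}.
Read '0': q0→∅, q1→∅, q2→{q0, q1}, q4→{q0, q1, q2}; now {q0, q1, q2}.
Read '0': q0→∅, q1→∅, q2→{q0, q1}; now {q0, q1}.
Read '1': q0→{q2}, q1→{q0, q3, q4}; now {q0, q2, q3, q4}.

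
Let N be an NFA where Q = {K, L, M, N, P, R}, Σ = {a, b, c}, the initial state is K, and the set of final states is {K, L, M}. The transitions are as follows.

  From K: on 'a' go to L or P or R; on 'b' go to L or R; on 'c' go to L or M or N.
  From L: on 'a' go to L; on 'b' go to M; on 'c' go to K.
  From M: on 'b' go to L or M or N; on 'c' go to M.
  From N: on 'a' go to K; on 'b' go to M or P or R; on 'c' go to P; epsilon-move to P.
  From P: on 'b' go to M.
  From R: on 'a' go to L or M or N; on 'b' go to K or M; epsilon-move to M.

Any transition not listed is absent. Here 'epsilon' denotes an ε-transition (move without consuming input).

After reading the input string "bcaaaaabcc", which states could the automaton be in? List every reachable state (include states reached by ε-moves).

{L, M, N, P}

Start in {K}.
Read 'b': K→{L, R}; union {L, R}; ε-closure = {L, M, R}.
Read 'c': L→{K}, M→{M}, R→∅; now {K, M}.
Read 'a': K→{L, P, R}, M→∅; union {L, P, R}; ε-closure = {L, M, P, R}.
Read 'a': L→{L}, M→∅, P→∅, R→{L, M, N}; union {L, M, N}; ε-closure = {L, M, N, P}.
Read 'a': L→{L}, M→∅, N→{K}, P→∅; now {K, L}.
Read 'a': K→{L, P, R}, L→{L}; union {L, P, R}; ε-closure = {L, M, P, R}.
Read 'a': L→{L}, M→∅, P→∅, R→{L, M, N}; union {L, M, N}; ε-closure = {L, M, N, P}.
Read 'b': L→{M}, M→{L, M, N}, N→{M, P, R}, P→{M}; now {L, M, N, P, R}.
Read 'c': L→{K}, M→{M}, N→{P}, P→∅, R→∅; now {K, M, P}.
Read 'c': K→{L, M, N}, M→{M}, P→∅; union {L, M, N}; ε-closure = {L, M, N, P}.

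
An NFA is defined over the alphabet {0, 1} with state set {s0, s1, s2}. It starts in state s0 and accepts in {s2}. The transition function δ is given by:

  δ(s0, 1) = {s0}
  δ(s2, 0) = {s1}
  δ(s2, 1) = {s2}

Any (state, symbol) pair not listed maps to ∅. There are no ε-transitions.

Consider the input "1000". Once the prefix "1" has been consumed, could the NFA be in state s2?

No

Start in {s0}.
Read '1': {s0} → {s0}.
State s2 is not in {s0}.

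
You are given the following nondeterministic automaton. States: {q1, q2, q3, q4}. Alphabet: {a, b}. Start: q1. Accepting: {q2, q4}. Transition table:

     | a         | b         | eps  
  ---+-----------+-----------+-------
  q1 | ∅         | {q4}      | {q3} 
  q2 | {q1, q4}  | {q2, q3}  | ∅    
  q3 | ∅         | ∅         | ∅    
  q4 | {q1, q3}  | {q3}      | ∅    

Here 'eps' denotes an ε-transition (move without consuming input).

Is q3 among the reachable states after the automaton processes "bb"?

Start: ε-closure({q1}) = {q1, q3}.
Read 'b': q1→{q4}, q3→∅; now {q4}.
Read 'b': q4→{q3}; now {q3}.
State q3 is in {q3}.

Yes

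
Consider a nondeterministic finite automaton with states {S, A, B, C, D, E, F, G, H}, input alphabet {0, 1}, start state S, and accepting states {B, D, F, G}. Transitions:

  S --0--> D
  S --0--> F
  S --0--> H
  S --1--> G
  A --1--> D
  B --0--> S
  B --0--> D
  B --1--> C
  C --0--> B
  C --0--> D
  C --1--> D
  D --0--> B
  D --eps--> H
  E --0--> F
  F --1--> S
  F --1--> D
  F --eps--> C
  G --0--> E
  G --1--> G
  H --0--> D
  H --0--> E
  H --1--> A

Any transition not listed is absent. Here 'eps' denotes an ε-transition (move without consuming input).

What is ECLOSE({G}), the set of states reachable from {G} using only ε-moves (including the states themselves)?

Begin with {G}.
No ε-moves leave this set, so the closure equals the set itself.

{G}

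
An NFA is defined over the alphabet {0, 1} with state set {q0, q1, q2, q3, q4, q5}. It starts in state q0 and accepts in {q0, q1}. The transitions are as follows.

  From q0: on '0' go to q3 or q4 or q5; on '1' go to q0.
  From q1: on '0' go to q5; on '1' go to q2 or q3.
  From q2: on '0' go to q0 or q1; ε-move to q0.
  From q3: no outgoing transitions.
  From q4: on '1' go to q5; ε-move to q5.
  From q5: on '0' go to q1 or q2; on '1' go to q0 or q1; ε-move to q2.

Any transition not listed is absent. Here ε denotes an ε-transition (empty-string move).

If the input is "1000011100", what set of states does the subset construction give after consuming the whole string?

{q0, q1, q2, q3, q4, q5}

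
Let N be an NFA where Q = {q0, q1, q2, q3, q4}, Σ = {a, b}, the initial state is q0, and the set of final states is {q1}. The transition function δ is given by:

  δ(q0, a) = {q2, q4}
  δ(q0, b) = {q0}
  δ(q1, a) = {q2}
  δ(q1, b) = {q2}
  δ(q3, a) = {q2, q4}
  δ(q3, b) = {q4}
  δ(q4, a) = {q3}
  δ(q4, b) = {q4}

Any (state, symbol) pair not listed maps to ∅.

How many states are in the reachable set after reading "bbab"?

1

Start in {q0}.
Read 'b': {q0} → {q0}.
Read 'b': {q0} → {q0}.
Read 'a': {q0} → {q2, q4}.
Read 'b': {q2, q4} → {q4}.
That set has 1 state.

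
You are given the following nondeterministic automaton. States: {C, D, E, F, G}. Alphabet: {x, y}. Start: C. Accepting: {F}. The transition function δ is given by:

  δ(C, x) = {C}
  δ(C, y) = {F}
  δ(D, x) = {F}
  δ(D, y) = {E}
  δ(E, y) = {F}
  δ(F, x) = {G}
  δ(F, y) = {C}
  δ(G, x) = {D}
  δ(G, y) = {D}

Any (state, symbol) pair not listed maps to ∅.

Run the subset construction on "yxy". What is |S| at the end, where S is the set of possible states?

Start in {C}.
Read 'y': {C} → {F}.
Read 'x': {F} → {G}.
Read 'y': {G} → {D}.
That set has 1 state.

1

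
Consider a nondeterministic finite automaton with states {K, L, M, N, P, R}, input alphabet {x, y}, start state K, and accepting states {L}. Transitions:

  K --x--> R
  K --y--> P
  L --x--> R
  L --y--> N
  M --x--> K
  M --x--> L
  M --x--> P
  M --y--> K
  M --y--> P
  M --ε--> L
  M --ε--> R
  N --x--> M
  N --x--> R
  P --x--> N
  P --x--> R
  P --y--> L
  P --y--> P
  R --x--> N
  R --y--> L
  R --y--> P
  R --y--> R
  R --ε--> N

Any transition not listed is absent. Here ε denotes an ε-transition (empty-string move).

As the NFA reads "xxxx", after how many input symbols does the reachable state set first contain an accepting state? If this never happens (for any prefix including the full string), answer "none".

2

Start in {K}.
Read 'x': K→{R}; union {R}; ε-closure = {N, R}.
Read 'x': N→{M, R}, R→{N}; union {M, N, R}; ε-closure = {L, M, N, R}.
None of the earlier sets intersect F, but {L, M, N, R} does.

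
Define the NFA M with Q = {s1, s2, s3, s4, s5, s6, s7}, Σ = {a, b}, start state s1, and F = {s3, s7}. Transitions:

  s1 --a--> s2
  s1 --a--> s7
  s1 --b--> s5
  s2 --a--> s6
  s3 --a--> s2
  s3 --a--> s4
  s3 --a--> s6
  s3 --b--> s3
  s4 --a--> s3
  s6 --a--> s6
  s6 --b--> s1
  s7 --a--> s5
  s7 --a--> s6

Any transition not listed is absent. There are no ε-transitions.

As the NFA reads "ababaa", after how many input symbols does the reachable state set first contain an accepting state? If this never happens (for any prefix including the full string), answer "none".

Start in {s1}.
Read 'a': {s1} → {s2, s7}.
None of the earlier sets intersect F, but {s2, s7} does.

1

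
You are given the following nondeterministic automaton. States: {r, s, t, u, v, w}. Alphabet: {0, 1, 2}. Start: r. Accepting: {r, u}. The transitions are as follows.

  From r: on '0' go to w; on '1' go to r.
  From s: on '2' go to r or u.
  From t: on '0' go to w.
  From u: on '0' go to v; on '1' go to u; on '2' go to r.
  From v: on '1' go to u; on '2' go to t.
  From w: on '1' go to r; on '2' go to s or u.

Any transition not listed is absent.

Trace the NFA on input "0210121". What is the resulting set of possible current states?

{r}

Start in {r}.
Read '0': {r} → {w}.
Read '2': {w} → {s, u}.
Read '1': {s, u} → {u}.
Read '0': {u} → {v}.
Read '1': {v} → {u}.
Read '2': {u} → {r}.
Read '1': {r} → {r}.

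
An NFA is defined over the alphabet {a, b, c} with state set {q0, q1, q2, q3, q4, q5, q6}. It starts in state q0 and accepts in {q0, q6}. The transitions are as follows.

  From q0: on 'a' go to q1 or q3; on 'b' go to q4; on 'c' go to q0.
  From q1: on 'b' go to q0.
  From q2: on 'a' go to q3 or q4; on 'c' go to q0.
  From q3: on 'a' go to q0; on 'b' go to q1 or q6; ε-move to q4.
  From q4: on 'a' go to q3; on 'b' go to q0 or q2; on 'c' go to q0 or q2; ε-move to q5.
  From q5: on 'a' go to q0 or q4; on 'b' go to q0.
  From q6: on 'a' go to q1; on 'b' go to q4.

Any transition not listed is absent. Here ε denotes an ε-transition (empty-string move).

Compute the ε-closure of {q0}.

Begin with {q0}.
No ε-moves leave this set, so the closure equals the set itself.

{q0}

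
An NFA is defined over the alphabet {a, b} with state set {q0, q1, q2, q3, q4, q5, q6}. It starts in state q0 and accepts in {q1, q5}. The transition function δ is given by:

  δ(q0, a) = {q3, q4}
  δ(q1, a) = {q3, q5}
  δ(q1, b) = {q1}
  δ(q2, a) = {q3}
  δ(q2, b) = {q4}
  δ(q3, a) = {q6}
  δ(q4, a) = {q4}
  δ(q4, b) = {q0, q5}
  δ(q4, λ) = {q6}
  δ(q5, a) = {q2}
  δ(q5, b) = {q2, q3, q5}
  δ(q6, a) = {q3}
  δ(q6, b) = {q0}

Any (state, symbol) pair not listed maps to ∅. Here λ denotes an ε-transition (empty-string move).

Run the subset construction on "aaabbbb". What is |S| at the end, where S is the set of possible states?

6

Start in {q0}.
Read 'a': {q0} → {q3, q4, q6}.
Read 'a': {q3, q4, q6} → {q3, q4, q6}.
Read 'a': {q3, q4, q6} → {q3, q4, q6}.
Read 'b': {q3, q4, q6} → {q0, q5}.
Read 'b': {q0, q5} → {q2, q3, q5}.
Read 'b': {q2, q3, q5} → {q2, q3, q4, q5, q6}.
Read 'b': {q2, q3, q4, q5, q6} → {q0, q2, q3, q4, q5, q6}.
That set has 6 states.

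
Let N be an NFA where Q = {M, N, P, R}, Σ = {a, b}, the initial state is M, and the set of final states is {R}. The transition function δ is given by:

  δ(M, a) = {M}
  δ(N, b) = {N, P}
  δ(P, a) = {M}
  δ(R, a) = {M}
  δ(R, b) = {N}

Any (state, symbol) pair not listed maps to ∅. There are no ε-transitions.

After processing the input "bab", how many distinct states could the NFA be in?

0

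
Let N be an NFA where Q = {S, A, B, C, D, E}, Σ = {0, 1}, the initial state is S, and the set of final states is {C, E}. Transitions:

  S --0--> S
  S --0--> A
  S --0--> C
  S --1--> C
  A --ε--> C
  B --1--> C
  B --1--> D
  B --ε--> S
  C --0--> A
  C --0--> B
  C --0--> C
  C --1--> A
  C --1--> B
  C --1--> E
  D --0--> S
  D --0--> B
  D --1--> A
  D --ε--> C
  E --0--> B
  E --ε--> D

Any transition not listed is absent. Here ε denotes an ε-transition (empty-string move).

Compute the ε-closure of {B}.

Begin with {B}.
ε-move B → S; add S.

{S, B}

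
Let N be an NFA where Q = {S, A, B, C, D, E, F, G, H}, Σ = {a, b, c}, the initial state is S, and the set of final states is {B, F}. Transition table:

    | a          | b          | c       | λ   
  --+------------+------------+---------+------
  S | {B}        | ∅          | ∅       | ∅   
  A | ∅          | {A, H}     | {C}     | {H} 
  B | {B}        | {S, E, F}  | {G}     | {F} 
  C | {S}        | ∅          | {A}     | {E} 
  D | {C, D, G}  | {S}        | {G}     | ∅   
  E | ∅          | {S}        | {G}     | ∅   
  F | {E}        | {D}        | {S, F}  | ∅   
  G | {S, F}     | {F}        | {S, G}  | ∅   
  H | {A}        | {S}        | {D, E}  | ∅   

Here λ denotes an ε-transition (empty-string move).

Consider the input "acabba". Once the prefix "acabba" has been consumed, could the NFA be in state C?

Yes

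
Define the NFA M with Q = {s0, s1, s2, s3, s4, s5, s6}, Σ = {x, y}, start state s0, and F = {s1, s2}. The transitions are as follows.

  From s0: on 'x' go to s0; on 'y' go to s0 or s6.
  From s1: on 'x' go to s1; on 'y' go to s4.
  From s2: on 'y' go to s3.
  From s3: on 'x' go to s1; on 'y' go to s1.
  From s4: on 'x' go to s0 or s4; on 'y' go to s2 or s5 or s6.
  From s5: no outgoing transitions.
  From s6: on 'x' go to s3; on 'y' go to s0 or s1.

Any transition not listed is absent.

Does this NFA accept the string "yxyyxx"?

Start in {s0}.
Read 'y': s0→{s0, s6}; now {s0, s6}.
Read 'x': s0→{s0}, s6→{s3}; now {s0, s3}.
Read 'y': s0→{s0, s6}, s3→{s1}; now {s0, s1, s6}.
Read 'y': s0→{s0, s6}, s1→{s4}, s6→{s0, s1}; now {s0, s1, s4, s6}.
Read 'x': s0→{s0}, s1→{s1}, s4→{s0, s4}, s6→{s3}; now {s0, s1, s3, s4}.
Read 'x': s0→{s0}, s1→{s1}, s3→{s1}, s4→{s0, s4}; now {s0, s1, s4}.
The final set {s0, s1, s4} contains the accepting state s1.

Yes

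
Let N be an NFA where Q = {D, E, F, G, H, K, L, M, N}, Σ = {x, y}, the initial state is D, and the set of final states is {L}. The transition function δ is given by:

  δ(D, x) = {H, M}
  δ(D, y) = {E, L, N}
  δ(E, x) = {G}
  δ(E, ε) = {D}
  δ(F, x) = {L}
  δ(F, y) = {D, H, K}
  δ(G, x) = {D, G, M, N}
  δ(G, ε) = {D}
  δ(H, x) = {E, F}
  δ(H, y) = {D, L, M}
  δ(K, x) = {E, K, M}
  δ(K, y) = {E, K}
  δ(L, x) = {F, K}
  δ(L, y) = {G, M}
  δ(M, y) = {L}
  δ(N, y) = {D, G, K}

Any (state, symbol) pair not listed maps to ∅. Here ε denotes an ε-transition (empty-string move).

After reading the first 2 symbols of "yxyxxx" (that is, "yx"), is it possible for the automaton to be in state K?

Yes

Start in {D}.
Read 'y': D→{E, L, N}; union {E, L, N}; ε-closure = {D, E, L, N}.
Read 'x': D→{H, M}, E→{G}, L→{F, K}, N→∅; union {F, G, H, K, M}; ε-closure = {D, F, G, H, K, M}.
State K is in {D, F, G, H, K, M}.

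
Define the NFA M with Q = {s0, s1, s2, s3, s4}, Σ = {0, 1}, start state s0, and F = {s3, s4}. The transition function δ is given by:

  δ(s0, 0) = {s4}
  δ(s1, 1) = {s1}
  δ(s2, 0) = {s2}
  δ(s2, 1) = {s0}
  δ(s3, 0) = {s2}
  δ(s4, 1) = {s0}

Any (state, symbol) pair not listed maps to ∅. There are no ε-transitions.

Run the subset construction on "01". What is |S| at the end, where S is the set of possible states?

1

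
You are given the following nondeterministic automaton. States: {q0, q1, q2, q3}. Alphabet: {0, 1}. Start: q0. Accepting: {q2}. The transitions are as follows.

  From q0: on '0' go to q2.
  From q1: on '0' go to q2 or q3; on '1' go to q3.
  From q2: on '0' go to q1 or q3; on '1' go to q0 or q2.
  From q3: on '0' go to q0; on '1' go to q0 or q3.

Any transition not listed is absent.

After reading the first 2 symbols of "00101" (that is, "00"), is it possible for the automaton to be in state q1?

Yes

Start in {q0}.
Read '0': {q0} → {q2}.
Read '0': {q2} → {q1, q3}.
State q1 is in {q1, q3}.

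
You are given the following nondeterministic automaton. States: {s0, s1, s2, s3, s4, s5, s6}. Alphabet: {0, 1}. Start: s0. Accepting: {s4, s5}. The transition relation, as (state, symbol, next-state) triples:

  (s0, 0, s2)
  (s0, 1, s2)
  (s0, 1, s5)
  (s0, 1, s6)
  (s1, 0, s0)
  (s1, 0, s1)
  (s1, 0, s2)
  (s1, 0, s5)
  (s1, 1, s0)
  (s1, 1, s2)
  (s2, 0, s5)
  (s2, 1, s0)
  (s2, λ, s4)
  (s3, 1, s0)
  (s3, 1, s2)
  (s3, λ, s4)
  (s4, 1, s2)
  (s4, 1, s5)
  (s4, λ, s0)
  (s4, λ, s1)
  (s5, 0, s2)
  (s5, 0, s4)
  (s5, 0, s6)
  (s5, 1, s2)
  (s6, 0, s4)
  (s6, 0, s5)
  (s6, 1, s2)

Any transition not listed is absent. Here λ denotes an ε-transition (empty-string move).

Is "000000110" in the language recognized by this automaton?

Yes

Start in {s0}.
Read '0': s0→{s2}; union {s2}; ε-closure = {s0, s1, s2, s4}.
Read '0': s0→{s2}, s1→{s0, s1, s2, s5}, s2→{s5}, s4→∅; union {s0, s1, s2, s5}; ε-closure = {s0, s1, s2, s4, s5}.
Read '0': s0→{s2}, s1→{s0, s1, s2, s5}, s2→{s5}, s4→∅, s5→{s2, s4, s6}; now {s0, s1, s2, s4, s5, s6}.
Read '0': s0→{s2}, s1→{s0, s1, s2, s5}, s2→{s5}, s4→∅, s5→{s2, s4, s6}, s6→{s4, s5}; now {s0, s1, s2, s4, s5, s6}.
Read '0': s0→{s2}, s1→{s0, s1, s2, s5}, s2→{s5}, s4→∅, s5→{s2, s4, s6}, s6→{s4, s5}; now {s0, s1, s2, s4, s5, s6}.
Read '0': s0→{s2}, s1→{s0, s1, s2, s5}, s2→{s5}, s4→∅, s5→{s2, s4, s6}, s6→{s4, s5}; now {s0, s1, s2, s4, s5, s6}.
Read '1': s0→{s2, s5, s6}, s1→{s0, s2}, s2→{s0}, s4→{s2, s5}, s5→{s2}, s6→{s2}; union {s0, s2, s5, s6}; ε-closure = {s0, s1, s2, s4, s5, s6}.
Read '1': s0→{s2, s5, s6}, s1→{s0, s2}, s2→{s0}, s4→{s2, s5}, s5→{s2}, s6→{s2}; union {s0, s2, s5, s6}; ε-closure = {s0, s1, s2, s4, s5, s6}.
Read '0': s0→{s2}, s1→{s0, s1, s2, s5}, s2→{s5}, s4→∅, s5→{s2, s4, s6}, s6→{s4, s5}; now {s0, s1, s2, s4, s5, s6}.
The final set {s0, s1, s2, s4, s5, s6} contains the accepting states s4, s5.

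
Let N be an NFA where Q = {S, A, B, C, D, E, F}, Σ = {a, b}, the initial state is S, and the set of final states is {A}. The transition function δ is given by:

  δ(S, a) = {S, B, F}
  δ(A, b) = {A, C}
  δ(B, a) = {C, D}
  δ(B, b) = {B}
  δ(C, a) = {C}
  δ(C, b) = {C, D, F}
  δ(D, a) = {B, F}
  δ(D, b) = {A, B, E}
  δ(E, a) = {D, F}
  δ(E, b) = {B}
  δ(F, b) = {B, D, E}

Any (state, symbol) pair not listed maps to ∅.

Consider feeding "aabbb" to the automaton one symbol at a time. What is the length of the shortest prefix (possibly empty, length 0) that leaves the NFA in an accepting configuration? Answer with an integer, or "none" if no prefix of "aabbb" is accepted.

3

Start in {S}.
Read 'a': {S} → {S, B, F}.
Read 'a': {S, B, F} → {S, B, C, D, F}.
Read 'b': {S, B, C, D, F} → {A, B, C, D, E, F}.
None of the earlier sets intersect F, but {A, B, C, D, E, F} does.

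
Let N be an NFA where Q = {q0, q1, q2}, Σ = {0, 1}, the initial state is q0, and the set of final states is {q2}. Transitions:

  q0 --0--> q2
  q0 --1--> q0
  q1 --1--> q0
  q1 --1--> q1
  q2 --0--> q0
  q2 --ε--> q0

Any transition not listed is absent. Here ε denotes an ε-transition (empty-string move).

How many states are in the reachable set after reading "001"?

1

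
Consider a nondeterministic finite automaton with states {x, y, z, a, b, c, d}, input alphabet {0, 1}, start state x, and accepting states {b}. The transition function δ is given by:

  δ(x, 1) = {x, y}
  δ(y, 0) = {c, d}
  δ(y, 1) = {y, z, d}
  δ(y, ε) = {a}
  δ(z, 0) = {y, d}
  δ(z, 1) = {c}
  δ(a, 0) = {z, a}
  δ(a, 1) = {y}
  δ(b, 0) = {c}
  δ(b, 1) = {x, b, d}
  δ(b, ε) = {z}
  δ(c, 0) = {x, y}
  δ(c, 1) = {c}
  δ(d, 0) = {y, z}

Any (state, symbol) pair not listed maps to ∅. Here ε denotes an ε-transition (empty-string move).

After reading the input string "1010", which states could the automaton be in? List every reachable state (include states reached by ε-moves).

{x, y, z, a, c, d}

Start in {x}.
Read '1': x→{x, y}; union {x, y}; ε-closure = {x, y, a}.
Read '0': x→∅, y→{c, d}, a→{z, a}; now {z, a, c, d}.
Read '1': z→{c}, a→{y}, c→{c}, d→∅; union {y, c}; ε-closure = {y, a, c}.
Read '0': y→{c, d}, a→{z, a}, c→{x, y}; now {x, y, z, a, c, d}.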